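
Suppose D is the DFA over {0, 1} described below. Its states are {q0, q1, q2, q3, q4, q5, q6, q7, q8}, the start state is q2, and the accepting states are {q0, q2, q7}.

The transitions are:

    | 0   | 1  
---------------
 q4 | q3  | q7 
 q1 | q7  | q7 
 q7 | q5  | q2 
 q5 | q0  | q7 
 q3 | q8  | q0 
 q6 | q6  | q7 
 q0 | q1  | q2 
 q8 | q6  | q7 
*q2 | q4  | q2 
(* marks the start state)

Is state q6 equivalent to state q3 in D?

All states are reachable from the start state.
P0 = {q0,q2,q7} | {q1,q3,q4,q5,q6,q8}.
Split {q1,q3,q4,q5,q6,q8} by δ(·,0) → {q3,q4,q6,q8} and {q1,q5}.
Split {q0,q2,q7} by δ(·,0) → {q0,q7} and {q2}.
No further refinement is possible. Final partition (4 blocks): {q0,q7} | {q3,q4,q6,q8} | {q1,q5} | {q2}.
q6 and q3 lie in the same block of the stable partition, so they are equivalent — no string distinguishes them.

Yes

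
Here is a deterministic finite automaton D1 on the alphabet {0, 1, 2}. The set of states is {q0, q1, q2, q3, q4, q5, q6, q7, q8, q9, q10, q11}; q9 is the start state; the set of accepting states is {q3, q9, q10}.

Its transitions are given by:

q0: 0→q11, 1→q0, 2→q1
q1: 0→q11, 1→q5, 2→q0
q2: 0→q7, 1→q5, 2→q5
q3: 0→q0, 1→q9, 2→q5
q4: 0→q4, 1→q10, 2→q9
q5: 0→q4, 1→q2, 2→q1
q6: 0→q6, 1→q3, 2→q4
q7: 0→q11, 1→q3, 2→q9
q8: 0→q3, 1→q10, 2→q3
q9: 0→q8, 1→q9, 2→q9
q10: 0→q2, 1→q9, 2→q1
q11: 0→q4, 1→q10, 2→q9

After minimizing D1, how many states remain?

First remove the unreachable states {q6}; 11 states remain.
Initial partition by acceptance: {q3,q9,q10} | {q0,q1,q2,q4,q5,q7,q8,q11}.
Split {q3,q9,q10} by δ(·,2) → {q3,q10} and {q9}.
On input 0, block {q0,q1,q2,q4,q5,q7,q8,q11} splits into {q0,q1,q2,q4,q5,q7,q11} and {q8}.
On input 1, block {q0,q1,q2,q4,q5,q7,q11} splits into {q0,q1,q2,q5} and {q4,q7,q11}.
The partition is now stable with 5 blocks: {q3,q10} | {q0,q1,q2,q5} | {q9} | {q8} | {q4,q7,q11}.

5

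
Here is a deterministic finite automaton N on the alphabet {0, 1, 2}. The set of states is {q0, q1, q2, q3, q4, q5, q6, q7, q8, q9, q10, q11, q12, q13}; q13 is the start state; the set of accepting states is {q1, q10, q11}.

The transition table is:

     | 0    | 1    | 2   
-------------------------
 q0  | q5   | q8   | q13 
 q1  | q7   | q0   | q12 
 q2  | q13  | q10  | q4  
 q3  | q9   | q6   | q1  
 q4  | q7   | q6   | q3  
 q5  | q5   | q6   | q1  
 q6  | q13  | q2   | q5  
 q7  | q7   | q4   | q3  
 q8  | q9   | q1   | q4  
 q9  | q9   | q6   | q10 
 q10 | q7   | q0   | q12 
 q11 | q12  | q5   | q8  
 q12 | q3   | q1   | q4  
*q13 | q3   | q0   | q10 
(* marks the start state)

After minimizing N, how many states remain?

First remove the unreachable states {q11}; 13 states remain.
P0 = {q1,q10} | {q0,q2,q3,q4,q5,q6,q7,q8,q9,q12,q13}.
Split {q0,q2,q3,q4,q5,q6,q7,q8,q9,q12,q13} by δ(·,1) → {q0,q3,q4,q5,q6,q7,q9,q13} and {q2,q8,q12}.
Refine {q0,q3,q4,q5,q6,q7,q9,q13} on symbol 1: members go to different blocks, giving {q3,q4,q5,q7,q9,q13} and {q0,q6}.
Refine {q3,q4,q5,q7,q9,q13} on symbol 1: members go to different blocks, giving {q3,q4,q5,q9,q13} and {q7}.
Split {q3,q4,q5,q9,q13} by δ(·,0) → {q3,q5,q9,q13} and {q4}.
Stable partition: {q1,q10} | {q3,q5,q9,q13} | {q2,q8,q12} | {q0,q6} | {q7} | {q4} — 6 equivalence classes.

6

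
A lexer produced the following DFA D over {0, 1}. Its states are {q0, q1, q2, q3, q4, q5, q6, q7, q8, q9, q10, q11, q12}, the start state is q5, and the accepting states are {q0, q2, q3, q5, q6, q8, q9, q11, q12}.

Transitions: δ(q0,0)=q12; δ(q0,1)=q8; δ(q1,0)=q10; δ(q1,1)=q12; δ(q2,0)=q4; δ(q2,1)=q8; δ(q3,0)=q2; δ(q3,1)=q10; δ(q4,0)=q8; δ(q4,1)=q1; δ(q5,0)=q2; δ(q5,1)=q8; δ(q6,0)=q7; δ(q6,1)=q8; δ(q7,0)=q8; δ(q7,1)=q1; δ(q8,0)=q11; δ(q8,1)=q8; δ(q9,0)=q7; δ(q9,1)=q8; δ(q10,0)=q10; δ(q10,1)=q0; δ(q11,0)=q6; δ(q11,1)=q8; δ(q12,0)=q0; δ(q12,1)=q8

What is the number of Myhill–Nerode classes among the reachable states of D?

6

States {q3,q9} cannot be reached from the start state, so discard them.
Start with accepting vs non-accepting: {q0,q2,q5,q6,q8,q11,q12} | {q1,q4,q7,q10}.
Refine {q0,q2,q5,q6,q8,q11,q12} on symbol 0: members go to different blocks, giving {q0,q5,q8,q11,q12} and {q2,q6}.
Refine {q0,q5,q8,q11,q12} on symbol 0: members go to different blocks, giving {q0,q8,q12} and {q5,q11}.
Refine {q0,q8,q12} on symbol 0: members go to different blocks, giving {q0,q12} and {q8}.
On input 0, block {q1,q4,q7,q10} splits into {q1,q10} and {q4,q7}.
The partition is now stable with 6 blocks: {q0,q12} | {q1,q10} | {q2,q6} | {q5,q11} | {q8} | {q4,q7}.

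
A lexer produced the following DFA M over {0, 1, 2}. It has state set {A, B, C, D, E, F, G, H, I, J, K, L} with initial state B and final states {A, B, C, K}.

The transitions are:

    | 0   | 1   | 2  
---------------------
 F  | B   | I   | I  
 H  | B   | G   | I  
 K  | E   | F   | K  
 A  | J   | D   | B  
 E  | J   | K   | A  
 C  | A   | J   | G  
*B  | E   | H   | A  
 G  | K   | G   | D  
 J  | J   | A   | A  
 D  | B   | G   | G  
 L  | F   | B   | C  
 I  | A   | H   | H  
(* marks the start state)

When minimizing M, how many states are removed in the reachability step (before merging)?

2

BFS from B reaches {A, B, D, E, F, G, H, I, J, K}; the 2 state(s) C, L are never visited.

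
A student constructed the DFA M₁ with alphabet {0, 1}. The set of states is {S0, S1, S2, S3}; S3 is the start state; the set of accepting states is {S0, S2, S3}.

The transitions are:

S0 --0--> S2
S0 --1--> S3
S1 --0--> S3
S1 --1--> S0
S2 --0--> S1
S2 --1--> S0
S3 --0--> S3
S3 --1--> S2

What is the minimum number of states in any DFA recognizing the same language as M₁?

4

All states are reachable from the start state.
P0 = {S0,S2,S3} | {S1}.
Split {S0,S2,S3} by δ(·,0) → {S0,S3} and {S2}.
On input 0, block {S0,S3} splits into {S0} and {S3}.
No further refinement is possible. Final partition (4 blocks): {S0} | {S1} | {S2} | {S3}.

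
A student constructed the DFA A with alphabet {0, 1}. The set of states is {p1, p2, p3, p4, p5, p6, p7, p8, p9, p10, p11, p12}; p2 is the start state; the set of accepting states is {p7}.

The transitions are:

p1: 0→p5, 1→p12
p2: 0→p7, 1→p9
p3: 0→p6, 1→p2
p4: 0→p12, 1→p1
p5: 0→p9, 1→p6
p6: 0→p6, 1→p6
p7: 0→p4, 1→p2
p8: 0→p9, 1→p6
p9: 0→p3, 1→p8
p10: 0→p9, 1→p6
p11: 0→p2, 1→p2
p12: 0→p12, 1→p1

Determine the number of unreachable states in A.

2

Starting at p2 and following transitions, the reachable set is {p1, p2, p3, p4, p5, p6, p7, p8, p9, p12}. That leaves p10, p11 unreachable — 2 in total.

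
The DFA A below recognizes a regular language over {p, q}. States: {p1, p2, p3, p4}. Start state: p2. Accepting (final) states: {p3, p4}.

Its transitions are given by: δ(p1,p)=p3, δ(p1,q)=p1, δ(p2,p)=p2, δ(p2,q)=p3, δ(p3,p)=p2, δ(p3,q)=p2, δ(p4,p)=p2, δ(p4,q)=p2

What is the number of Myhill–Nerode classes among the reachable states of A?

States {p1,p4} cannot be reached from the start state, so discard them.
Start with accepting vs non-accepting: {p3} | {p2}.
Stable partition: {p3} | {p2} — 2 equivalence classes.

2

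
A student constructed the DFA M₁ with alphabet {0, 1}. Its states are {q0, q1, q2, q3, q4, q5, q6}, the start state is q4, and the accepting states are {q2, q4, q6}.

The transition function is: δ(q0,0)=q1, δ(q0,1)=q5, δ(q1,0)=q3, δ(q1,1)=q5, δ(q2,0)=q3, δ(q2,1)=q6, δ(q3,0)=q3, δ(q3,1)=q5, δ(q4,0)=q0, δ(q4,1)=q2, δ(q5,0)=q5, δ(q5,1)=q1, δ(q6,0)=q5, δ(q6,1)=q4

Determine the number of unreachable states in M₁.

0

A breadth-first search from the start state visits every state.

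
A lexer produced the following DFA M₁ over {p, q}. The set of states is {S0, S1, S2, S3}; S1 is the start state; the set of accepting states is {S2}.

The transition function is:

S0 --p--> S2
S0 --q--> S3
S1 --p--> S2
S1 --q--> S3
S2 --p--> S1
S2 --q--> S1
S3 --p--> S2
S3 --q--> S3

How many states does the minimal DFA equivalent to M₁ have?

States {S0} cannot be reached from the start state, so discard them.
Initial partition by acceptance: {S2} | {S1,S3}.
No further refinement is possible. Final partition (2 blocks): {S2} | {S1,S3}.

2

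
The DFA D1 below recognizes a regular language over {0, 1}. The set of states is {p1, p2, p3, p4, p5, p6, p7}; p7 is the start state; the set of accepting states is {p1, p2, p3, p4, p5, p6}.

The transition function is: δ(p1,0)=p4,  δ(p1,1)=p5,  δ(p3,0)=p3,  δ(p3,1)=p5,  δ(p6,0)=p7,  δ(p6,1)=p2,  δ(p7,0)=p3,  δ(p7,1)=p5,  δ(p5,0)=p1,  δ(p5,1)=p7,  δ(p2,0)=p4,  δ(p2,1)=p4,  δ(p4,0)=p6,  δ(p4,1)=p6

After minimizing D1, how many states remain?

7

All states are reachable from the start state.
Start with accepting vs non-accepting: {p1,p2,p3,p4,p5,p6} | {p7}.
On input 0, block {p1,p2,p3,p4,p5,p6} splits into {p1,p2,p3,p4,p5} and {p6}.
Refine {p1,p2,p3,p4,p5} on symbol 0: members go to different blocks, giving {p1,p2,p3,p5} and {p4}.
Refine {p1,p2,p3,p5} on symbol 0: members go to different blocks, giving {p1,p2} and {p3,p5}.
Split {p1,p2} by δ(·,1) → {p1} and {p2}.
On input 0, block {p3,p5} splits into {p3} and {p5}.
Stable partition: {p1} | {p7} | {p6} | {p4} | {p3} | {p2} | {p5} — 7 equivalence classes.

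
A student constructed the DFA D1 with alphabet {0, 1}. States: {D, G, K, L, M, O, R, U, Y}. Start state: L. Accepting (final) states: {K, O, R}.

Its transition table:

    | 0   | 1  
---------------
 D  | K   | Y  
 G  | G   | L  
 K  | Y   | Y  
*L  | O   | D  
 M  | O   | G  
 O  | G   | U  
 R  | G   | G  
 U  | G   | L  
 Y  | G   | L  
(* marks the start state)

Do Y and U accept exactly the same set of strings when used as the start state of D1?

Yes

States {M,R} cannot be reached from the start state, so discard them.
Start with accepting vs non-accepting: {K,O} | {D,G,L,U,Y}.
Refine {D,G,L,U,Y} on symbol 0: members go to different blocks, giving {G,U,Y} and {D,L}.
Split {D,L} by δ(·,1) → {D} and {L}.
The partition is now stable with 4 blocks: {K,O} | {G,U,Y} | {D} | {L}.
Y and U lie in the same block of the stable partition, so they are equivalent — no string distinguishes them.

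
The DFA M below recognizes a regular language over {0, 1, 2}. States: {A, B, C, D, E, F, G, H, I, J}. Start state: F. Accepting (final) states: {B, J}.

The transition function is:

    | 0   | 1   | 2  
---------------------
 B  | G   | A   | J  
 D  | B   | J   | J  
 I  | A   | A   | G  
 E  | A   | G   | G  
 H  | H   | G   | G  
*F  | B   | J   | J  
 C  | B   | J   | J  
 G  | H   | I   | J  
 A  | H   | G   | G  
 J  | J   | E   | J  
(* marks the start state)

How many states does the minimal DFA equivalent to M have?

6

States {C,D} cannot be reached from the start state, so discard them.
Start with accepting vs non-accepting: {B,J} | {A,E,F,G,H,I}.
On input 0, block {B,J} splits into {B} and {J}.
On input 0, block {A,E,F,G,H,I} splits into {A,E,G,H,I} and {F}.
Split {A,E,G,H,I} by δ(·,2) → {A,E,H,I} and {G}.
On input 1, block {A,E,H,I} splits into {A,E,H} and {I}.
Stable partition: {B} | {A,E,H} | {J} | {F} | {G} | {I} — 6 equivalence classes.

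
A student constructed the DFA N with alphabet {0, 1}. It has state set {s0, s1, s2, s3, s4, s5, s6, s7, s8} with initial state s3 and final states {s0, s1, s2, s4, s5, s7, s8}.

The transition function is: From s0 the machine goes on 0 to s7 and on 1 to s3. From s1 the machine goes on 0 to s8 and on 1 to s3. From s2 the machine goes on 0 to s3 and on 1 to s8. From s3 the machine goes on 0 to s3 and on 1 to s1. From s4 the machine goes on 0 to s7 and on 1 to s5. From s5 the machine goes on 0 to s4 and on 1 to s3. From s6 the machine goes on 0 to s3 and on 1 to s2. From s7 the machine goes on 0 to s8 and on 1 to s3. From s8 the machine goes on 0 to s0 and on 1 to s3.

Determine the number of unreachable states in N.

4

BFS from s3 reaches {s0, s1, s3, s7, s8}; the 4 state(s) s2, s4, s5, s6 are never visited.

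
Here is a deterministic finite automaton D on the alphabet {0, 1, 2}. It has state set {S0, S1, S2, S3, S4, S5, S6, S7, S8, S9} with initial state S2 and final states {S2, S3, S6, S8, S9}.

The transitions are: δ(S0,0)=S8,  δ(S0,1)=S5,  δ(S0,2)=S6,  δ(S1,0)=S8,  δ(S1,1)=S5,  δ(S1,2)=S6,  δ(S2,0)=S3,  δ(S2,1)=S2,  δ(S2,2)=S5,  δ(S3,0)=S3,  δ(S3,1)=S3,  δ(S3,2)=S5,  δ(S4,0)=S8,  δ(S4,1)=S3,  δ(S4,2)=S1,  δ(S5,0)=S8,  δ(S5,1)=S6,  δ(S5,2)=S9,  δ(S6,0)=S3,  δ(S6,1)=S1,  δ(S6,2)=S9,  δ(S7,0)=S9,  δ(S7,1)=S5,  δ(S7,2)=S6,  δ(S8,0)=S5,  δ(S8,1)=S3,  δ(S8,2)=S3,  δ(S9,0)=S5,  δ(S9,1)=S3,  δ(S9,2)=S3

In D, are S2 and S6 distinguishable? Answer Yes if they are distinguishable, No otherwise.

Yes

States {S0,S4,S7} cannot be reached from the start state, so discard them.
Start with accepting vs non-accepting: {S2,S3,S6,S8,S9} | {S1,S5}.
On input 0, block {S2,S3,S6,S8,S9} splits into {S2,S3,S6} and {S8,S9}.
On input 1, block {S2,S3,S6} splits into {S2,S3} and {S6}.
Refine {S1,S5} on symbol 1: members go to different blocks, giving {S1} and {S5}.
Stable partition: {S2,S3} | {S1} | {S8,S9} | {S6} | {S5} — 5 equivalence classes.
S2 and S6 end up in different blocks, so they are distinguishable. For instance, the string '1' is accepted from only S2.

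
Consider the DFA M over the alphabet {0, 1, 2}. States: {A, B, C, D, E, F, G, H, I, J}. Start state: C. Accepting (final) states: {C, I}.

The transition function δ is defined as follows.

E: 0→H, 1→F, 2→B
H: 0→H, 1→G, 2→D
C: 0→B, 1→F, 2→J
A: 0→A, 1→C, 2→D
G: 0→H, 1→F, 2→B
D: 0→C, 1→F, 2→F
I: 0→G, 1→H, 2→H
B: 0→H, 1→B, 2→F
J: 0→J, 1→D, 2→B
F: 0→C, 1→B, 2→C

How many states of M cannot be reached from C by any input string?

No path from C leads to A, E, I; the other 7 states are all reachable.

3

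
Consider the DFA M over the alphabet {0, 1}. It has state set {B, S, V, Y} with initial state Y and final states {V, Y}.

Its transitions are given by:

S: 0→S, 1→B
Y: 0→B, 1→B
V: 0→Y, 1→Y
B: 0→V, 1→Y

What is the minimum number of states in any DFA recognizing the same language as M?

3

First remove the unreachable states {S}; 3 states remain.
P0 = {V,Y} | {B}.
On input 0, block {V,Y} splits into {Y} and {V}.
No further refinement is possible. Final partition (3 blocks): {Y} | {B} | {V}.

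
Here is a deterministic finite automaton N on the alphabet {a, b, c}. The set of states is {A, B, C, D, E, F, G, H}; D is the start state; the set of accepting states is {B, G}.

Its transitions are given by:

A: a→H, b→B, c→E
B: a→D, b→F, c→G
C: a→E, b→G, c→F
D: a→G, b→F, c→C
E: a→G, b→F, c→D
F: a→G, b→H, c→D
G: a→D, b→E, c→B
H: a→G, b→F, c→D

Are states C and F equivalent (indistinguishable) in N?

No

First remove the unreachable states {A}; 7 states remain.
P0 = {B,G} | {C,D,E,F,H}.
On input a, block {C,D,E,F,H} splits into {D,E,F,H} and {C}.
On input c, block {D,E,F,H} splits into {E,F,H} and {D}.
Stable partition: {B,G} | {E,F,H} | {C} | {D} — 4 equivalence classes.
C and F end up in different blocks, so they are distinguishable. For instance, the string 'a' is accepted from only F.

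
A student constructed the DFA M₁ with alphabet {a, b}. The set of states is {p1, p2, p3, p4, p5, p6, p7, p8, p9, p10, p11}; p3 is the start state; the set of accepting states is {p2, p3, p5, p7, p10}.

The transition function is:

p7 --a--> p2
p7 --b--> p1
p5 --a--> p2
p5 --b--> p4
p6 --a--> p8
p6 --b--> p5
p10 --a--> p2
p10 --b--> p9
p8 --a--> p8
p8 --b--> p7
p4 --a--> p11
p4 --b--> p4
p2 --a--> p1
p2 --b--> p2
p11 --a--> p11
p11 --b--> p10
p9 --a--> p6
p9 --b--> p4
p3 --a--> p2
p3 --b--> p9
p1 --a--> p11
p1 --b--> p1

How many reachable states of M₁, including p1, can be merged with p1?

3

All states are reachable from the start state.
P0 = {p2,p3,p5,p7,p10} | {p1,p4,p6,p8,p9,p11}.
Split {p2,p3,p5,p7,p10} by δ(·,a) → {p3,p5,p7,p10} and {p2}.
Refine {p1,p4,p6,p8,p9,p11} on symbol b: members go to different blocks, giving {p1,p4,p9} and {p6,p8,p11}.
The partition is now stable with 4 blocks: {p3,p5,p7,p10} | {p1,p4,p9} | {p2} | {p6,p8,p11}.
The equivalence class containing p1 is {p1,p4,p9}, of size 3.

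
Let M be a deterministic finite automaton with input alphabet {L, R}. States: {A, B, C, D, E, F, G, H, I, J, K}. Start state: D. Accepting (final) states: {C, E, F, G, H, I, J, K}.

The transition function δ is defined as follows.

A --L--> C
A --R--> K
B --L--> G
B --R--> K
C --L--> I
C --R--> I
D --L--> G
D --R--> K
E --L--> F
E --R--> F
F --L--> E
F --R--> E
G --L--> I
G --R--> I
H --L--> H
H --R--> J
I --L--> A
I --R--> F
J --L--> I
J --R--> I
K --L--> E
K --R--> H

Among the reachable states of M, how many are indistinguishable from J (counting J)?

States {B} cannot be reached from the start state, so discard them.
P0 = {C,E,F,G,H,I,J,K} | {A,D}.
Split {C,E,F,G,H,I,J,K} by δ(·,L) → {C,E,F,G,H,J,K} and {I}.
Refine {C,E,F,G,H,J,K} on symbol L: members go to different blocks, giving {E,F,H,K} and {C,G,J}.
Refine {E,F,H,K} on symbol R: members go to different blocks, giving {E,F,K} and {H}.
On input R, block {E,F,K} splits into {E,F} and {K}.
No further refinement is possible. Final partition (6 blocks): {E,F} | {A,D} | {I} | {C,G,J} | {H} | {K}.
State J belongs to the block {C,G,J}, which has 3 states.

3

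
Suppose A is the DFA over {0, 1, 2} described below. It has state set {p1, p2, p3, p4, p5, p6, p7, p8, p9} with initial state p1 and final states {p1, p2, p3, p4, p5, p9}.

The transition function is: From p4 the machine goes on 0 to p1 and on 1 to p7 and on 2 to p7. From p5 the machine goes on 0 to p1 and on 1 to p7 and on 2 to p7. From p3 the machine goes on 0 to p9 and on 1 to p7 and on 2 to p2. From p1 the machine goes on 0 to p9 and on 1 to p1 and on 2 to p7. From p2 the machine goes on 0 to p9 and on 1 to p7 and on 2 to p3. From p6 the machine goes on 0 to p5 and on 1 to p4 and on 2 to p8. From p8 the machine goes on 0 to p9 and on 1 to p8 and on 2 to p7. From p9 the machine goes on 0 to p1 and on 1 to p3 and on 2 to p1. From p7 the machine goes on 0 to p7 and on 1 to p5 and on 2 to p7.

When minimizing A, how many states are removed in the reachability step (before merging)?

3

No path from p1 leads to p4, p6, p8; the other 6 states are all reachable.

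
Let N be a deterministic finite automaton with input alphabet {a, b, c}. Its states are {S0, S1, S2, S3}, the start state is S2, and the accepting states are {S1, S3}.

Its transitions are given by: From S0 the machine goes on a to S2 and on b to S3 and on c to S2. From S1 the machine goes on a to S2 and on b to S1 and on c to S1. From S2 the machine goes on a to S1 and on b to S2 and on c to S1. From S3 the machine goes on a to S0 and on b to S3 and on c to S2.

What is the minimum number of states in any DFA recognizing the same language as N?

2

First remove the unreachable states {S0,S3}; 2 states remain.
Start with accepting vs non-accepting: {S1} | {S2}.
Stable partition: {S1} | {S2} — 2 equivalence classes.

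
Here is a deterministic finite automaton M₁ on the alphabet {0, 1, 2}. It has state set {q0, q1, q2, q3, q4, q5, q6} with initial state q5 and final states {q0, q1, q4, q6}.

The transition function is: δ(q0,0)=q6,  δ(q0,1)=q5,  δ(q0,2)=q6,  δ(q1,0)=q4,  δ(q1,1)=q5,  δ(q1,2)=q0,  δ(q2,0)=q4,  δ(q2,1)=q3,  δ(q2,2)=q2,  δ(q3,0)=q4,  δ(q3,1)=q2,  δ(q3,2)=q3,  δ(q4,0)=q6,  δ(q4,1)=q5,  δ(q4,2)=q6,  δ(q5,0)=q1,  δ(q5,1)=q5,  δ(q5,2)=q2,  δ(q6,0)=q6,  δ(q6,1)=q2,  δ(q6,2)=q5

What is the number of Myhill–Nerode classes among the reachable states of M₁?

Start with accepting vs non-accepting: {q0,q1,q4,q6} | {q2,q3,q5}.
On input 2, block {q0,q1,q4,q6} splits into {q0,q1,q4} and {q6}.
Refine {q0,q1,q4} on symbol 0: members go to different blocks, giving {q0,q4} and {q1}.
Split {q2,q3,q5} by δ(·,0) → {q2,q3} and {q5}.
No further refinement is possible. Final partition (5 blocks): {q0,q4} | {q2,q3} | {q6} | {q1} | {q5}.

5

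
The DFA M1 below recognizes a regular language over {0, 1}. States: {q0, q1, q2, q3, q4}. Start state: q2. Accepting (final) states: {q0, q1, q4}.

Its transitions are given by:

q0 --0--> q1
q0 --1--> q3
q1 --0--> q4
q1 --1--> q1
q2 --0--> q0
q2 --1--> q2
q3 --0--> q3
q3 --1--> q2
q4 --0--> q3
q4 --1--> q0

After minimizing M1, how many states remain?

Every state is reachable, so we keep all 5.
Start with accepting vs non-accepting: {q0,q1,q4} | {q2,q3}.
Split {q0,q1,q4} by δ(·,0) → {q0,q1} and {q4}.
Split {q0,q1} by δ(·,0) → {q0} and {q1}.
On input 0, block {q2,q3} splits into {q2} and {q3}.
No further refinement is possible. Final partition (5 blocks): {q0} | {q2} | {q4} | {q1} | {q3}.

5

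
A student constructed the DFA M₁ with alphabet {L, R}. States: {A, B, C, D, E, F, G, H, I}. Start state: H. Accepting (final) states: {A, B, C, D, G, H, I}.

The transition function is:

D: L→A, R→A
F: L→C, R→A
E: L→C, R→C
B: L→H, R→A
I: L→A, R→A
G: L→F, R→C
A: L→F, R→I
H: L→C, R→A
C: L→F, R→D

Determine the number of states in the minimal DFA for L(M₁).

3

Reachable states from the start: {A,C,D,F,H,I}. Unreachable: {B,E,G} — drop them.
Start with accepting vs non-accepting: {A,C,D,H,I} | {F}.
On input L, block {A,C,D,H,I} splits into {D,H,I} and {A,C}.
No further refinement is possible. Final partition (3 blocks): {D,H,I} | {F} | {A,C}.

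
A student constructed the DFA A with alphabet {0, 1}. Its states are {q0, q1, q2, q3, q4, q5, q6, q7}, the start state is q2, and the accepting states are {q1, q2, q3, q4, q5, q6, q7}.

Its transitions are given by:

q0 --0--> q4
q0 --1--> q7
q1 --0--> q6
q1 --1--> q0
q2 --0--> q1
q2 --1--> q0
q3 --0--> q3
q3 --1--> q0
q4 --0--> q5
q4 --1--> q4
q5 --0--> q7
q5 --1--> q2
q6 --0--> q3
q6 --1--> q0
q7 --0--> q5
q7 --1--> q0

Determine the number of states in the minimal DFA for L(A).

Every state is reachable, so we keep all 8.
P0 = {q1,q2,q3,q4,q5,q6,q7} | {q0}.
On input 1, block {q1,q2,q3,q4,q5,q6,q7} splits into {q1,q2,q3,q6,q7} and {q4,q5}.
On input 0, block {q1,q2,q3,q6,q7} splits into {q1,q2,q3,q6} and {q7}.
Refine {q4,q5} on symbol 0: members go to different blocks, giving {q4} and {q5}.
No further refinement is possible. Final partition (5 blocks): {q1,q2,q3,q6} | {q0} | {q4} | {q7} | {q5}.

5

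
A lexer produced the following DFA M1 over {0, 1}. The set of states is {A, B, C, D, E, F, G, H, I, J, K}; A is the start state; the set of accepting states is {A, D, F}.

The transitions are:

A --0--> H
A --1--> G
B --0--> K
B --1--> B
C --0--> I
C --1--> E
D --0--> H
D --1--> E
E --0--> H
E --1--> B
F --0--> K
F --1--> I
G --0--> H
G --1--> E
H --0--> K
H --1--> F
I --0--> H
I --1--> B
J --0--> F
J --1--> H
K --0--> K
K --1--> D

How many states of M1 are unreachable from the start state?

BFS from A reaches {A, B, D, E, F, G, H, I, K}; the 2 state(s) C, J are never visited.

2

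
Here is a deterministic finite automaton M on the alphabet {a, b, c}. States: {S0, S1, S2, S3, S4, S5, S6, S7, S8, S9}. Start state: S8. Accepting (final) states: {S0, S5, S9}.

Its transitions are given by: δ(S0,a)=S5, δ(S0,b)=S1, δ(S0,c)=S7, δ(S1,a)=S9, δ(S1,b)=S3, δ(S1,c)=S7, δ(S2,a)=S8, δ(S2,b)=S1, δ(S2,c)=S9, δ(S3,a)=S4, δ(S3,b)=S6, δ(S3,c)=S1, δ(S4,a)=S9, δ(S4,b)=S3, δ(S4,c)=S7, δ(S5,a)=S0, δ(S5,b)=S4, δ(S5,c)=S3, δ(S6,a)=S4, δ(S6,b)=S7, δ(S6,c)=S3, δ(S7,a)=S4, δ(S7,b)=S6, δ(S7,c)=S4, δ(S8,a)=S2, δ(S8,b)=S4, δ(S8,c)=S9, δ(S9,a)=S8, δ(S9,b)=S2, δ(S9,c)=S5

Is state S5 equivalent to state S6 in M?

Every state is reachable, so we keep all 10.
P0 = {S0,S5,S9} | {S1,S2,S3,S4,S6,S7,S8}.
On input a, block {S0,S5,S9} splits into {S0,S5} and {S9}.
Split {S1,S2,S3,S4,S6,S7,S8} by δ(·,a) → {S2,S3,S6,S7,S8} and {S1,S4}.
Split {S2,S3,S6,S7,S8} by δ(·,a) → {S3,S6,S7} and {S2,S8}.
On input c, block {S3,S6,S7} splits into {S3,S7} and {S6}.
No further refinement is possible. Final partition (6 blocks): {S0,S5} | {S3,S7} | {S9} | {S1,S4} | {S2,S8} | {S6}.
S5 and S6 end up in different blocks, so they are distinguishable. For instance, the string 'ε' is accepted from only S5.

No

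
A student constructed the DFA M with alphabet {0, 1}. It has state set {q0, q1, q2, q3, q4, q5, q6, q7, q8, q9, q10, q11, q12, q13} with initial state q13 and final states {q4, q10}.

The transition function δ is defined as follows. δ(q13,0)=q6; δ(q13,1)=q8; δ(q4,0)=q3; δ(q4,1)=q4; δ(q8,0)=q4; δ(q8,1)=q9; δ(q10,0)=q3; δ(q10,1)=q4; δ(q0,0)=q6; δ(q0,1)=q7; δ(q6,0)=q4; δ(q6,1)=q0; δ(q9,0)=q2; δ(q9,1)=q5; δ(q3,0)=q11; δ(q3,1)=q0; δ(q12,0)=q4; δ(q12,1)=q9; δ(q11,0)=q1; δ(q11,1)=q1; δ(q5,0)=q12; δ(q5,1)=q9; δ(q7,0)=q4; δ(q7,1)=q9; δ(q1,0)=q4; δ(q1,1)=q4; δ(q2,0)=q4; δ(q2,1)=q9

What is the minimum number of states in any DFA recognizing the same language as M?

Reachable states from the start: {q0,q1,q2,q3,q4,q5,q6,q7,q8,q9,q11,q12,q13}. Unreachable: {q10} — drop them.
Initial partition by acceptance: {q4} | {q0,q1,q2,q3,q5,q6,q7,q8,q9,q11,q12,q13}.
Refine {q0,q1,q2,q3,q5,q6,q7,q8,q9,q11,q12,q13} on symbol 0: members go to different blocks, giving {q0,q3,q5,q9,q11,q13} and {q1,q2,q6,q7,q8,q12}.
Refine {q0,q3,q5,q9,q11,q13} on symbol 0: members go to different blocks, giving {q0,q5,q9,q11,q13} and {q3}.
Split {q0,q5,q9,q11,q13} by δ(·,1) → {q0,q11,q13} and {q5,q9}.
On input 1, block {q1,q2,q6,q7,q8,q12} splits into {q2,q7,q8,q12} and {q1} and {q6}.
Split {q0,q11,q13} by δ(·,0) → {q0,q13} and {q11}.
Stable partition: {q4} | {q0,q13} | {q2,q7,q8,q12} | {q3} | {q5,q9} | {q1} | {q6} | {q11} — 8 equivalence classes.

8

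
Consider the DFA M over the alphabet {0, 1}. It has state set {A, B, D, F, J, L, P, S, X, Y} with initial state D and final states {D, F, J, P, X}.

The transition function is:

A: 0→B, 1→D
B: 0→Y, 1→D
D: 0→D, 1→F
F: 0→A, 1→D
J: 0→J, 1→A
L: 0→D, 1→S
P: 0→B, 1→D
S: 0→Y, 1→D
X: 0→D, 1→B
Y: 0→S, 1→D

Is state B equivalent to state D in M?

No

States {J,L,P,X} cannot be reached from the start state, so discard them.
P0 = {D,F} | {A,B,S,Y}.
Split {D,F} by δ(·,0) → {F} and {D}.
Stable partition: {F} | {A,B,S,Y} | {D} — 3 equivalence classes.
B and D end up in different blocks, so they are distinguishable. For instance, the string 'ε' is accepted from only D.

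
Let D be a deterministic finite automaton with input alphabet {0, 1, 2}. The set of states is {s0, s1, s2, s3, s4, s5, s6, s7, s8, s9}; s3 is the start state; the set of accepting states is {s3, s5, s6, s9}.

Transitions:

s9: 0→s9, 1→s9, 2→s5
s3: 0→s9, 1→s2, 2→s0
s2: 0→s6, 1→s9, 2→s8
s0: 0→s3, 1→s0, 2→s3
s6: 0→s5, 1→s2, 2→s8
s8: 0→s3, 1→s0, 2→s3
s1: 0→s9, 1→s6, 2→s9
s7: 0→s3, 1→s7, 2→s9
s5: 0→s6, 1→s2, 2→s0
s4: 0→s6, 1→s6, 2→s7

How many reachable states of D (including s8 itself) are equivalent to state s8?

States {s1,s4,s7} cannot be reached from the start state, so discard them.
P0 = {s3,s5,s6,s9} | {s0,s2,s8}.
Refine {s3,s5,s6,s9} on symbol 1: members go to different blocks, giving {s3,s5,s6} and {s9}.
Split {s3,s5,s6} by δ(·,0) → {s5,s6} and {s3}.
Refine {s0,s2,s8} on symbol 0: members go to different blocks, giving {s0,s8} and {s2}.
The partition is now stable with 5 blocks: {s5,s6} | {s0,s8} | {s9} | {s3} | {s2}.
State s8 belongs to the block {s0,s8}, which has 2 states.

2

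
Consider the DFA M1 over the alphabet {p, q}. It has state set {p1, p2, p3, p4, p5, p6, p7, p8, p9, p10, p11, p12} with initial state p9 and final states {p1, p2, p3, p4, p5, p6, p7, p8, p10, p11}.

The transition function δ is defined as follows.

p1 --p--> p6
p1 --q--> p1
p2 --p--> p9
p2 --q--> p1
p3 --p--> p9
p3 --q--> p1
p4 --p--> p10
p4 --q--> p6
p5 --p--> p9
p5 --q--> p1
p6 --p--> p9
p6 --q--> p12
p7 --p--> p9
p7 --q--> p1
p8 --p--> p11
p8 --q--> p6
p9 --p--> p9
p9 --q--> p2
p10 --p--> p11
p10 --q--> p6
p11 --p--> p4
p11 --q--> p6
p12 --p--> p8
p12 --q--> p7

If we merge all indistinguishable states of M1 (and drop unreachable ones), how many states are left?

6

Reachable states from the start: {p1,p2,p4,p6,p7,p8,p9,p10,p11,p12}. Unreachable: {p3,p5} — drop them.
Start with accepting vs non-accepting: {p1,p2,p4,p6,p7,p8,p10,p11} | {p9,p12}.
Split {p1,p2,p4,p6,p7,p8,p10,p11} by δ(·,p) → {p1,p4,p8,p10,p11} and {p2,p6,p7}.
On input p, block {p1,p4,p8,p10,p11} splits into {p4,p8,p10,p11} and {p1}.
Refine {p9,p12} on symbol p: members go to different blocks, giving {p9} and {p12}.
On input q, block {p2,p6,p7} splits into {p2,p7} and {p6}.
No further refinement is possible. Final partition (6 blocks): {p4,p8,p10,p11} | {p9} | {p2,p7} | {p1} | {p12} | {p6}.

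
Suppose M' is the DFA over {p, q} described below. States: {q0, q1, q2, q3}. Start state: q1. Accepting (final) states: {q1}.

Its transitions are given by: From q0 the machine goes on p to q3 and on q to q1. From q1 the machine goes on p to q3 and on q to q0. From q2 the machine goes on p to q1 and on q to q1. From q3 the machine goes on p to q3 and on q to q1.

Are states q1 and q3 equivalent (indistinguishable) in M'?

Reachable states from the start: {q0,q1,q3}. Unreachable: {q2} — drop them.
P0 = {q1} | {q0,q3}.
Stable partition: {q1} | {q0,q3} — 2 equivalence classes.
q1 and q3 end up in different blocks, so they are distinguishable. For instance, the string 'ε' is accepted from only q1.

No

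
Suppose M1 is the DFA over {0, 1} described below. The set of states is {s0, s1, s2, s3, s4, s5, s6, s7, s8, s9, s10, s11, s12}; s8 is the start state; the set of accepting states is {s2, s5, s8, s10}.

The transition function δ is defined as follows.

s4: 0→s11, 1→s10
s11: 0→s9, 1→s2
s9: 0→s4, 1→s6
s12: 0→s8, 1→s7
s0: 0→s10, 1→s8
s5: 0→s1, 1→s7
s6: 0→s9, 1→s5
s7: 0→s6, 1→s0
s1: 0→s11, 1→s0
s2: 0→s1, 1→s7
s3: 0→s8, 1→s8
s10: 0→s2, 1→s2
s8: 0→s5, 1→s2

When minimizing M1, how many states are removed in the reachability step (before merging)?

2

No path from s8 leads to s3, s12; the other 11 states are all reachable.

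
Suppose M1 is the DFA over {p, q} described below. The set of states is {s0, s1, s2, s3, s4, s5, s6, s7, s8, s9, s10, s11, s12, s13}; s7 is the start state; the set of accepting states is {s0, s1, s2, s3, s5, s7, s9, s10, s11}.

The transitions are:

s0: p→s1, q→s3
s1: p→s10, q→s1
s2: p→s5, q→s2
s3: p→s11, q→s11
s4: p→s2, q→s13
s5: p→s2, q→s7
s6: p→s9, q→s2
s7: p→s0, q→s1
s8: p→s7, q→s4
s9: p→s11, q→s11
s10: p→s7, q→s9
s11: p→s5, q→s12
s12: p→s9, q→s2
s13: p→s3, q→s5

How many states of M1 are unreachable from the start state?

4

No path from s7 leads to s4, s6, s8, s13; the other 10 states are all reachable.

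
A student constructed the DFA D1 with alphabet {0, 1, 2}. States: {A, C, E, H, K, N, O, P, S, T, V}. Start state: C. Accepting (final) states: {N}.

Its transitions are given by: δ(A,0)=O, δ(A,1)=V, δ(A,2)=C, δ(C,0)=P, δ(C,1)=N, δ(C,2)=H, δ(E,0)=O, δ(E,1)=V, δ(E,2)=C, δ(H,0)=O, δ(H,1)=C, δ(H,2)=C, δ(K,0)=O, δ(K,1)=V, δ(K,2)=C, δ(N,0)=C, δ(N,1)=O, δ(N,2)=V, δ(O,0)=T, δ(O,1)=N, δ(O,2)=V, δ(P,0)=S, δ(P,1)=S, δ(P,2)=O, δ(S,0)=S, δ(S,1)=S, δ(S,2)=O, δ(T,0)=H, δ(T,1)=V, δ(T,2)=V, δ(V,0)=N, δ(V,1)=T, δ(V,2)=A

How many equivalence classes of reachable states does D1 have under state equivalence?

8

States {E,K} cannot be reached from the start state, so discard them.
Start with accepting vs non-accepting: {N} | {A,C,H,O,P,S,T,V}.
Split {A,C,H,O,P,S,T,V} by δ(·,0) → {A,C,H,O,P,S,T} and {V}.
Split {A,C,H,O,P,S,T} by δ(·,1) → {H,P,S} and {A,T} and {C,O}.
Refine {H,P,S} on symbol 0: members go to different blocks, giving {P,S} and {H}.
On input 0, block {A,T} splits into {T} and {A}.
Split {C,O} by δ(·,0) → {O} and {C}.
No further refinement is possible. Final partition (8 blocks): {N} | {P,S} | {V} | {T} | {O} | {H} | {A} | {C}.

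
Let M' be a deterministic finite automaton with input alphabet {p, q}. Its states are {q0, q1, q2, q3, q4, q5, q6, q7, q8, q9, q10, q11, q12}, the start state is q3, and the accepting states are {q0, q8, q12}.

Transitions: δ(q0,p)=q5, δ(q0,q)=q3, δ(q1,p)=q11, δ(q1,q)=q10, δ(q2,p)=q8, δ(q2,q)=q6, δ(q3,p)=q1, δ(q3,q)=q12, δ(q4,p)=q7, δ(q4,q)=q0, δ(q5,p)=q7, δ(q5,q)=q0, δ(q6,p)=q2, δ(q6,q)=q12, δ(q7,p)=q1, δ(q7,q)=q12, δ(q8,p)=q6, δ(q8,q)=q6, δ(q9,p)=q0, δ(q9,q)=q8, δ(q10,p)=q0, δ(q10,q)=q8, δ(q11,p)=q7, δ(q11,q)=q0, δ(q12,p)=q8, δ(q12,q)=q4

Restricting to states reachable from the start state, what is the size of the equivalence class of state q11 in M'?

3

States {q9} cannot be reached from the start state, so discard them.
Initial partition by acceptance: {q0,q8,q12} | {q1,q2,q3,q4,q5,q6,q7,q10,q11}.
Refine {q0,q8,q12} on symbol p: members go to different blocks, giving {q0,q8} and {q12}.
On input p, block {q1,q2,q3,q4,q5,q6,q7,q10,q11} splits into {q1,q3,q4,q5,q6,q7,q11} and {q2,q10}.
Split {q1,q3,q4,q5,q6,q7,q11} by δ(·,p) → {q1,q3,q4,q5,q7,q11} and {q6}.
On input p, block {q0,q8} splits into {q0} and {q8}.
Split {q1,q3,q4,q5,q7,q11} by δ(·,q) → {q4,q5,q11} and {q3,q7} and {q1}.
Split {q2,q10} by δ(·,p) → {q2} and {q10}.
The partition is now stable with 9 blocks: {q0} | {q4,q5,q11} | {q12} | {q2} | {q6} | {q8} | {q3,q7} | {q1} | {q10}.
The equivalence class containing q11 is {q4,q5,q11}, of size 3.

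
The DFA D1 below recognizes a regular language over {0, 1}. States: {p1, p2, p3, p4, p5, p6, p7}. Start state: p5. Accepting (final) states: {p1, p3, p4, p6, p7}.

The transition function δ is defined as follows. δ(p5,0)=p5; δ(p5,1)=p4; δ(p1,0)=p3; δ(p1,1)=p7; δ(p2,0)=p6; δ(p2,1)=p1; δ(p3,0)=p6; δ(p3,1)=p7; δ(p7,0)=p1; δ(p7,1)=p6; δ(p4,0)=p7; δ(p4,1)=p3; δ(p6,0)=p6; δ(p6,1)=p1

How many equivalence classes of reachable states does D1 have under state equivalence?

2

States {p2} cannot be reached from the start state, so discard them.
Initial partition by acceptance: {p1,p3,p4,p6,p7} | {p5}.
The partition is now stable with 2 blocks: {p1,p3,p4,p6,p7} | {p5}.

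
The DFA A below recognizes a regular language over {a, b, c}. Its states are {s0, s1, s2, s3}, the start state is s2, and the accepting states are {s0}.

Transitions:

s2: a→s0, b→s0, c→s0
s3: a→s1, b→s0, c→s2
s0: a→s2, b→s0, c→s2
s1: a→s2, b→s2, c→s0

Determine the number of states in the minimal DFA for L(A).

2

First remove the unreachable states {s1,s3}; 2 states remain.
P0 = {s0} | {s2}.
The partition is now stable with 2 blocks: {s0} | {s2}.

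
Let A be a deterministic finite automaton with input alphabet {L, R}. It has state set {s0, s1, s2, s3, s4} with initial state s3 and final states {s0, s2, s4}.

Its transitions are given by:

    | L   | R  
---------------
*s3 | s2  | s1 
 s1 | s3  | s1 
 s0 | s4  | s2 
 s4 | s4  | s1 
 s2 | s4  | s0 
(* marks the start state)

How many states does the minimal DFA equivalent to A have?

All states are reachable from the start state.
P0 = {s0,s2,s4} | {s1,s3}.
Refine {s0,s2,s4} on symbol R: members go to different blocks, giving {s0,s2} and {s4}.
Split {s1,s3} by δ(·,L) → {s1} and {s3}.
The partition is now stable with 4 blocks: {s0,s2} | {s1} | {s4} | {s3}.

4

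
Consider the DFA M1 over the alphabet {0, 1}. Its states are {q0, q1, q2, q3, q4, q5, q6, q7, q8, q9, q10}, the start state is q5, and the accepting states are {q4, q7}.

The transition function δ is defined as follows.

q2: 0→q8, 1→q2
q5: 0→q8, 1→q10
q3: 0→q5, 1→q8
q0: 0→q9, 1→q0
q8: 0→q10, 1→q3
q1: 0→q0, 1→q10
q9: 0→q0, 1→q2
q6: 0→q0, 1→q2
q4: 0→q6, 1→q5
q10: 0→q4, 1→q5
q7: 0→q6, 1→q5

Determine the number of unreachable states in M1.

2

BFS from q5 reaches {q0, q2, q3, q4, q5, q6, q8, q9, q10}; the 2 state(s) q1, q7 are never visited.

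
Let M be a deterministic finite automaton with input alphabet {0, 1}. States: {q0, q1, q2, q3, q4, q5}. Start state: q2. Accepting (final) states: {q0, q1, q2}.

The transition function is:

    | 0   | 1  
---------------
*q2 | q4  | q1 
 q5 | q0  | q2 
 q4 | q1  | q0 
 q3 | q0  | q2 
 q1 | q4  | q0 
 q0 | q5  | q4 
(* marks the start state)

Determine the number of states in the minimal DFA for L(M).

5

Reachable states from the start: {q0,q1,q2,q4,q5}. Unreachable: {q3} — drop them.
P0 = {q0,q1,q2} | {q4,q5}.
On input 1, block {q0,q1,q2} splits into {q1,q2} and {q0}.
Split {q1,q2} by δ(·,1) → {q1} and {q2}.
On input 0, block {q4,q5} splits into {q4} and {q5}.
The partition is now stable with 5 blocks: {q1} | {q4} | {q0} | {q2} | {q5}.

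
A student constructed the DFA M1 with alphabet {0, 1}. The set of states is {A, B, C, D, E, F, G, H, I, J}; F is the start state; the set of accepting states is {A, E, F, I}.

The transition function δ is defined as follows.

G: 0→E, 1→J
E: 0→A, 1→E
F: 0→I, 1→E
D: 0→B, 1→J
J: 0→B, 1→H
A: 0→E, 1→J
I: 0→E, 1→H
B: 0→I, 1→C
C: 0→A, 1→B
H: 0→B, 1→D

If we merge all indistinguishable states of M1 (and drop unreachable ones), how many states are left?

4

States {G} cannot be reached from the start state, so discard them.
P0 = {A,E,F,I} | {B,C,D,H,J}.
Refine {A,E,F,I} on symbol 1: members go to different blocks, giving {A,I} and {E,F}.
On input 0, block {B,C,D,H,J} splits into {D,H,J} and {B,C}.
Stable partition: {A,I} | {D,H,J} | {E,F} | {B,C} — 4 equivalence classes.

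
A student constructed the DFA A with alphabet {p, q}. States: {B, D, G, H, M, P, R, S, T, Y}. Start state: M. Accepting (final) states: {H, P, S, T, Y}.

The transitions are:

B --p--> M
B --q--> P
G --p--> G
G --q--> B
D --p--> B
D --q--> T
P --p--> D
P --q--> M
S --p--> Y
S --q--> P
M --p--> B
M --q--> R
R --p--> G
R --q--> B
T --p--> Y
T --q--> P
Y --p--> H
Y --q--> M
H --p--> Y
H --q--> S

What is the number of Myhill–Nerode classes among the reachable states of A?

Every state is reachable, so we keep all 10.
P0 = {H,P,S,T,Y} | {B,D,G,M,R}.
Refine {H,P,S,T,Y} on symbol p: members go to different blocks, giving {H,S,T,Y} and {P}.
Split {H,S,T,Y} by δ(·,q) → {S,T} and {H} and {Y}.
On input q, block {B,D,G,M,R} splits into {G,M,R} and {D} and {B}.
Refine {G,M,R} on symbol p: members go to different blocks, giving {G,R} and {M}.
No further refinement is possible. Final partition (8 blocks): {S,T} | {G,R} | {P} | {H} | {Y} | {D} | {B} | {M}.

8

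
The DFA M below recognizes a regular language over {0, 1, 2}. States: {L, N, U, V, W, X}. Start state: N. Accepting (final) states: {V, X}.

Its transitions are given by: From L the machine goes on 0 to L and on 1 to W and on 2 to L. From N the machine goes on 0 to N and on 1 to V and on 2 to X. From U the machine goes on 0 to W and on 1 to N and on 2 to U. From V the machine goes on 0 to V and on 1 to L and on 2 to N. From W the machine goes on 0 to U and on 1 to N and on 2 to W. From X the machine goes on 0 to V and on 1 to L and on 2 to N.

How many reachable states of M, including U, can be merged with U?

2

P0 = {V,X} | {L,N,U,W}.
On input 1, block {L,N,U,W} splits into {L,U,W} and {N}.
Split {L,U,W} by δ(·,1) → {U,W} and {L}.
The partition is now stable with 4 blocks: {V,X} | {U,W} | {N} | {L}.
The equivalence class containing U is {U,W}, of size 2.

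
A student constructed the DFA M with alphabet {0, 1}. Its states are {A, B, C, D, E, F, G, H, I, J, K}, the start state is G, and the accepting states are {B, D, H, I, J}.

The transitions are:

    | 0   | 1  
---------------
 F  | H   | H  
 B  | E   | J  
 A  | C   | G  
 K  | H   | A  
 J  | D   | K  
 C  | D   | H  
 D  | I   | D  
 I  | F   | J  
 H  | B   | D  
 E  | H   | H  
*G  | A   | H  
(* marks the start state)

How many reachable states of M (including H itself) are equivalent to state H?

Initial partition by acceptance: {B,D,H,I,J} | {A,C,E,F,G,K}.
Refine {B,D,H,I,J} on symbol 0: members go to different blocks, giving {D,H,J} and {B,I}.
Refine {D,H,J} on symbol 0: members go to different blocks, giving {D,H} and {J}.
Split {A,C,E,F,G,K} by δ(·,0) → {C,E,F,K} and {A,G}.
Split {C,E,F,K} by δ(·,1) → {C,E,F} and {K}.
Refine {A,G} on symbol 0: members go to different blocks, giving {A} and {G}.
No further refinement is possible. Final partition (7 blocks): {D,H} | {C,E,F} | {B,I} | {J} | {A} | {K} | {G}.
State H belongs to the block {D,H}, which has 2 states.

2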